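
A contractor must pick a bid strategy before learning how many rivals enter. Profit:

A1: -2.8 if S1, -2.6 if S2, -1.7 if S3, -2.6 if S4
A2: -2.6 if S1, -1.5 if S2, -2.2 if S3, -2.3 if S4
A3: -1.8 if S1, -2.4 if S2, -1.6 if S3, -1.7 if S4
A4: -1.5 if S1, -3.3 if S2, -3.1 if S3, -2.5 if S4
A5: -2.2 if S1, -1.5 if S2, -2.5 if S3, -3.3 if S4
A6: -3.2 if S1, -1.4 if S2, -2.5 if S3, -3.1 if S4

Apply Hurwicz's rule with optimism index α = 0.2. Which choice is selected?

A3

A1: 0.2·(-1.7) + 0.8·(-2.8) = -2.58
A2: 0.2·(-1.5) + 0.8·(-2.6) = -2.38
A3: 0.2·(-1.6) + 0.8·(-2.4) = -2.24
A4: 0.2·(-1.5) + 0.8·(-3.3) = -2.94
A5: 0.2·(-1.5) + 0.8·(-3.3) = -2.94
A6: 0.2·(-1.4) + 0.8·(-3.2) = -2.84
Highest Hurwicz score = -2.24 → A3.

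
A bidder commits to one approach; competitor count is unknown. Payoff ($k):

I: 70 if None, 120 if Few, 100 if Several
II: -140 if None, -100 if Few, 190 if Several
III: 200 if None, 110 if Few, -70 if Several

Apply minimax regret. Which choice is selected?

Column bests: None=200, Few=120, Several=190.
I regrets: 130, 0, 90 → max 130
II regrets: 340, 220, 0 → max 340
III regrets: 0, 10, 260 → max 260
Smallest max regret = 130 → I.

I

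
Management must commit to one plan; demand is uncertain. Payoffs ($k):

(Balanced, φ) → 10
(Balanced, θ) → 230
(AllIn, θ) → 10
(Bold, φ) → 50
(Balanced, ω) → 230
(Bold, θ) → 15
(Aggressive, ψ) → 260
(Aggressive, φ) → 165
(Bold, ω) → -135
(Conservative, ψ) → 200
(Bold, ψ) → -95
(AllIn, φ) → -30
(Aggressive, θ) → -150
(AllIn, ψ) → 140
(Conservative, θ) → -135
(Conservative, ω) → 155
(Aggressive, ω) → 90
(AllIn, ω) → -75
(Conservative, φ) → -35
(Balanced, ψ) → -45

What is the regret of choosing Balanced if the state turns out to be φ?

Best payoff under φ is 165.
Regret = 165 − 10 = 155.

155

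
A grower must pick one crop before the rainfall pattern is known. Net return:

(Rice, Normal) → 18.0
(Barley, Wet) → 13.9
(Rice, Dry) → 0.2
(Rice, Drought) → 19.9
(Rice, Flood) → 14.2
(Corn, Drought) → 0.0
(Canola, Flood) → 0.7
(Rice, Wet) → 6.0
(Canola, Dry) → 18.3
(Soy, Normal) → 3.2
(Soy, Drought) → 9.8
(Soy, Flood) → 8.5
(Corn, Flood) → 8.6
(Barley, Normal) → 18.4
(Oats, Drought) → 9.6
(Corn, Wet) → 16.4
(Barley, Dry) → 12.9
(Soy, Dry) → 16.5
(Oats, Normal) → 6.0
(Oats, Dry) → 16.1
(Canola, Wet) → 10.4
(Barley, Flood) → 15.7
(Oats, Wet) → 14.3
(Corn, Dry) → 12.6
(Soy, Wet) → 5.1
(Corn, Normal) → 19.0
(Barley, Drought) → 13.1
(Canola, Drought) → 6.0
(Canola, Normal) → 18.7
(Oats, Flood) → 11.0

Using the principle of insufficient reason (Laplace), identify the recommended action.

Barley

Row averages: Rice=11.66, Barley=14.8, Soy=8.62, Canola=10.82, Corn=11.32, Oats=11.4
Highest average = 14.8 → Barley.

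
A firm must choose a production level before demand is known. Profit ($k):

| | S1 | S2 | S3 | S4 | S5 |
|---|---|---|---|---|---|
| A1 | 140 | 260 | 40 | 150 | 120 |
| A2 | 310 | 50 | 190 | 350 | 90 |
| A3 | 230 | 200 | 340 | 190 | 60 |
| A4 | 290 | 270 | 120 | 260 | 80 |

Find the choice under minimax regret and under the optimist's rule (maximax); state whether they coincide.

minimax regret → A3; maximax → A2 (disagree)

Column bests: S1=310, S2=270, S3=340, S4=350, S5=120.
A1 regrets: 170, 10, 300, 200, 0 → max 300
A2 regrets: 0, 220, 150, 0, 30 → max 220
A3 regrets: 80, 70, 0, 160, 60 → max 160
A4 regrets: 20, 0, 220, 90, 40 → max 220
Smallest max regret = 160 → A3.
Row maxima: A1=260, A2=350, A3=340, A4=290
Best best-case = 350 → A2.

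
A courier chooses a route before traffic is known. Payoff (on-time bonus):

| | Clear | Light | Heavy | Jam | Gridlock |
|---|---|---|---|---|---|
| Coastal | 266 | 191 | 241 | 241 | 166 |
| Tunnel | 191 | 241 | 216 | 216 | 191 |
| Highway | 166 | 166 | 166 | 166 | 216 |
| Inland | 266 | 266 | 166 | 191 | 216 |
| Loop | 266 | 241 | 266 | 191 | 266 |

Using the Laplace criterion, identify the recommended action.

Loop

Row averages: Coastal=221, Tunnel=211, Highway=176, Inland=221, Loop=246
Highest average = 246 → Loop.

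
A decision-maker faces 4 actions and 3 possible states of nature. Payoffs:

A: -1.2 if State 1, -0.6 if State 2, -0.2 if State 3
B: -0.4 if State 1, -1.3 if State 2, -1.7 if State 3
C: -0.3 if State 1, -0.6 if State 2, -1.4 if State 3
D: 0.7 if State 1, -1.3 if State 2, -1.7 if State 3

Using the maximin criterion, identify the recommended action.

A

Row minima: A=-1.2, B=-1.7, C=-1.4, D=-1.7
Best worst-case = -1.2 → A.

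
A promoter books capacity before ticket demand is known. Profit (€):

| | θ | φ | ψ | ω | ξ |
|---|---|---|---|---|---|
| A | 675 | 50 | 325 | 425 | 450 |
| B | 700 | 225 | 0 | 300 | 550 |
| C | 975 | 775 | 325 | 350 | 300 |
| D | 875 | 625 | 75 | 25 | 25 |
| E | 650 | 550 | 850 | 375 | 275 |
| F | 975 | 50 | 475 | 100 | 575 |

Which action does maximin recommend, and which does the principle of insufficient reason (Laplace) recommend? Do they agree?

maximin → C; laplace → C (agree)

Row minima: A=50, B=0, C=300, D=25, E=275, F=50
Best worst-case = 300 → C.
Row averages: A=385, B=355, C=545, D=325, E=540, F=435
Highest average = 545 → C.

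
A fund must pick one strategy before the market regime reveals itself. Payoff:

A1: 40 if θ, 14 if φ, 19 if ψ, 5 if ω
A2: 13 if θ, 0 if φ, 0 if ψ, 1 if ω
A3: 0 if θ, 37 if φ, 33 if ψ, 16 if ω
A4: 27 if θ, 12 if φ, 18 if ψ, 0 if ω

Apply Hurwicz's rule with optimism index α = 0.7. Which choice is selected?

A1: 0.7·40 + 0.3·5 = 29.5
A2: 0.7·13 + 0.3·0 = 9.1
A3: 0.7·37 + 0.3·0 = 25.9
A4: 0.7·27 + 0.3·0 = 18.9
Highest Hurwicz score = 29.5 → A1.

A1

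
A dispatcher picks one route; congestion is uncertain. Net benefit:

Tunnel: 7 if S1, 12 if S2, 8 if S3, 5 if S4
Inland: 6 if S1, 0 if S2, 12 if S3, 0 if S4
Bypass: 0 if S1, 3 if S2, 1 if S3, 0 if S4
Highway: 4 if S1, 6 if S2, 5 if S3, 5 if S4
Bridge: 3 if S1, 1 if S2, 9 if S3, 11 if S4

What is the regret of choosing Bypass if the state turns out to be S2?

9

Best payoff under S2 is 12.
Regret = 12 − 3 = 9.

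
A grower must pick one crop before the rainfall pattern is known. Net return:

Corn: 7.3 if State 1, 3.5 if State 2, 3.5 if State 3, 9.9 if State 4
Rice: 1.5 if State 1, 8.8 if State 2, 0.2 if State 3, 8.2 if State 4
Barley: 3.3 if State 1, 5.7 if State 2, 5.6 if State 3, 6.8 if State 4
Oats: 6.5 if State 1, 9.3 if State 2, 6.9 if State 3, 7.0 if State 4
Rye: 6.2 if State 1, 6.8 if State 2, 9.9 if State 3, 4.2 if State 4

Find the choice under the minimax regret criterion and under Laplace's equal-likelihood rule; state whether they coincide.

Column bests: State 1=7.3, State 2=9.3, State 3=9.9, State 4=9.9.
Corn regrets: 0.0, 5.8, 6.4, 0.0 → max 6.4
Rice regrets: 5.8, 0.5, 9.7, 1.7 → max 9.7
Barley regrets: 4.0, 3.6, 4.3, 3.1 → max 4.3
Oats regrets: 0.8, 0.0, 3.0, 2.9 → max 3.0
Rye regrets: 1.1, 2.5, 0.0, 5.7 → max 5.7
Smallest max regret = 3.0 → Oats.
Row averages: Corn=6.05, Rice=4.675, Barley=5.35, Oats=7.425, Rye=6.775
Highest average = 7.425 → Oats.

minimax regret → Oats; laplace → Oats (agree)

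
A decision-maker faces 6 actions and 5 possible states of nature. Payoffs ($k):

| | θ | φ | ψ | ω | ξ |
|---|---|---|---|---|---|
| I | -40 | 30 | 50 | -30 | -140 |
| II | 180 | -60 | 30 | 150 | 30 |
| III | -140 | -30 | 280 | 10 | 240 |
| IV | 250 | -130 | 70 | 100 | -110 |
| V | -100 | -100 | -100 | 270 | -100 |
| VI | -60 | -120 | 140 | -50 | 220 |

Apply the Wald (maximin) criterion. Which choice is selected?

II

Row minima: I=-140, II=-60, III=-140, IV=-130, V=-100, VI=-120
Best worst-case = -60 → II.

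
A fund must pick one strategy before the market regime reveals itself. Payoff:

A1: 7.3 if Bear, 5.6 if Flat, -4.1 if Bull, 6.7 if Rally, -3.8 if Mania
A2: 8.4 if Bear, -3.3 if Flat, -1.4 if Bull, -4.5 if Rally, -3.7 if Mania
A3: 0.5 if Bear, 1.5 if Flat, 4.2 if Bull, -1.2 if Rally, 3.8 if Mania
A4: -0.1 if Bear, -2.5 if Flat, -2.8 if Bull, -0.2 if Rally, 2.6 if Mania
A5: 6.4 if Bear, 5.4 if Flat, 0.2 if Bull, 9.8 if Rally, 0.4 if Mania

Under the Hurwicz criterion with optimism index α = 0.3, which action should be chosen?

A5

A1: 0.3·7.3 + 0.7·(-4.1) = -0.68
A2: 0.3·8.4 + 0.7·(-4.5) = -0.63
A3: 0.3·4.2 + 0.7·(-1.2) = 0.42
A4: 0.3·2.6 + 0.7·(-2.8) = -1.18
A5: 0.3·9.8 + 0.7·0.2 = 3.08
Highest Hurwicz score = 3.08 → A5.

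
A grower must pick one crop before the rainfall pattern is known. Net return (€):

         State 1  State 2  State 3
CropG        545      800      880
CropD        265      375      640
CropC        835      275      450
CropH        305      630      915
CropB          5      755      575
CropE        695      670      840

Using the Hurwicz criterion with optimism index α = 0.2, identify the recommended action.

CropG: 0.2·880 + 0.8·545 = 612
CropD: 0.2·640 + 0.8·265 = 340
CropC: 0.2·835 + 0.8·275 = 387
CropH: 0.2·915 + 0.8·305 = 427
CropB: 0.2·755 + 0.8·5 = 155
CropE: 0.2·840 + 0.8·670 = 704
Highest Hurwicz score = 704 → CropE.

CropE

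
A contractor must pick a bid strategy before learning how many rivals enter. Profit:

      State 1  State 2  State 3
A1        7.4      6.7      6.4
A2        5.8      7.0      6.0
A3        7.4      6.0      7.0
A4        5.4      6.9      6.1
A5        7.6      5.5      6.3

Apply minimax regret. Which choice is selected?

A1

Column bests: State 1=7.6, State 2=7.0, State 3=7.0.
A1 regrets: 0.2, 0.3, 0.6 → max 0.6
A2 regrets: 1.8, 0.0, 1.0 → max 1.8
A3 regrets: 0.2, 1.0, 0.0 → max 1.0
A4 regrets: 2.2, 0.1, 0.9 → max 2.2
A5 regrets: 0.0, 1.5, 0.7 → max 1.5
Smallest max regret = 0.6 → A1.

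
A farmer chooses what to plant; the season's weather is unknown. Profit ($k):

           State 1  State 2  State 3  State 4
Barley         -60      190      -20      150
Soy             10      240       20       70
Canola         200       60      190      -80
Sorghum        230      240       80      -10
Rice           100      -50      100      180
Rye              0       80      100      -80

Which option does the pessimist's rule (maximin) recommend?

Row minima: Barley=-60, Soy=10, Canola=-80, Sorghum=-10, Rice=-50, Rye=-80
Best worst-case = 10 → Soy.

Soy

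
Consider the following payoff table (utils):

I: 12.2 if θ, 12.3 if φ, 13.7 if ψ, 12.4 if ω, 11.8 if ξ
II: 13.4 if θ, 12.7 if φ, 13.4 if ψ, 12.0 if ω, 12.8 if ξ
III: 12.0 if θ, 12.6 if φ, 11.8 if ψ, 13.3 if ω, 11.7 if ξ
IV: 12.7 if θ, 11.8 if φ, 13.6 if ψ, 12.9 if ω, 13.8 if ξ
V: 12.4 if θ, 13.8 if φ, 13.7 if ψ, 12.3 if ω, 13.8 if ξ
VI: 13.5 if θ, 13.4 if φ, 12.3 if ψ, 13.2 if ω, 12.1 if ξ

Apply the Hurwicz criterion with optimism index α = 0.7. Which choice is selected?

V

I: 0.7·13.7 + 0.3·11.8 = 13.13
II: 0.7·13.4 + 0.3·12.0 = 12.98
III: 0.7·13.3 + 0.3·11.7 = 12.82
IV: 0.7·13.8 + 0.3·11.8 = 13.2
V: 0.7·13.8 + 0.3·12.3 = 13.35
VI: 0.7·13.5 + 0.3·12.1 = 13.08
Highest Hurwicz score = 13.35 → V.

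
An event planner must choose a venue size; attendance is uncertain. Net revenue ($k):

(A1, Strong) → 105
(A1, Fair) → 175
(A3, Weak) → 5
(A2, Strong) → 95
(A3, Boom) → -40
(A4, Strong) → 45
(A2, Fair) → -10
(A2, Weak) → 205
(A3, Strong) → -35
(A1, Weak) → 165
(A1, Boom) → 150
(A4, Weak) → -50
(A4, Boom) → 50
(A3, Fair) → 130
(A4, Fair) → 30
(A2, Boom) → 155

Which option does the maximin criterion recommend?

A1

Row minima: A1=105, A2=-10, A3=-40, A4=-50
Best worst-case = 105 → A1.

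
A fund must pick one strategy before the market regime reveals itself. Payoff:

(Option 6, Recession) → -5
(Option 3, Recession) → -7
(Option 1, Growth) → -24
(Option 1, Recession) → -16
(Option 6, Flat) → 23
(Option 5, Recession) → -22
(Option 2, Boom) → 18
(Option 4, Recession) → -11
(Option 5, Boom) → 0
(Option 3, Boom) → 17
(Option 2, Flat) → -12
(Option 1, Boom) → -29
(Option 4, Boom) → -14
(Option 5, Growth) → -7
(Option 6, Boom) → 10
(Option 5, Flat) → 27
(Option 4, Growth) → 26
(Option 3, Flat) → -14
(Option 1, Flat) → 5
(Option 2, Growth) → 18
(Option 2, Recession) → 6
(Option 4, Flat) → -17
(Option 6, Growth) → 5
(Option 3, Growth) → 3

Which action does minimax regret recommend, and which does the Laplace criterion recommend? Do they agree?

Column bests: Recession=6, Flat=27, Growth=26, Boom=18.
Option 1 regrets: 22, 22, 50, 47 → max 50
Option 2 regrets: 0, 39, 8, 0 → max 39
Option 3 regrets: 13, 41, 23, 1 → max 41
Option 4 regrets: 17, 44, 0, 32 → max 44
Option 5 regrets: 28, 0, 33, 18 → max 33
Option 6 regrets: 11, 4, 21, 8 → max 21
Smallest max regret = 21 → Option 6.
Row averages: Option 1=-16, Option 2=7.5, Option 3=-0.25, Option 4=-4, Option 5=-0.5, Option 6=8.25
Highest average = 8.25 → Option 6.

minimax regret → Option 6; laplace → Option 6 (agree)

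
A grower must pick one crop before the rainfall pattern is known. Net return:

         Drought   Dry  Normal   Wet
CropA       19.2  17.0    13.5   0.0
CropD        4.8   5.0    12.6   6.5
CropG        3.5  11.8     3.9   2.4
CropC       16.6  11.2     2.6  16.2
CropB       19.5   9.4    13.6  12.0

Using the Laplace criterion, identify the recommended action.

Row averages: CropA=12.425, CropD=7.225, CropG=5.4, CropC=11.65, CropB=13.625
Highest average = 13.625 → CropB.

CropB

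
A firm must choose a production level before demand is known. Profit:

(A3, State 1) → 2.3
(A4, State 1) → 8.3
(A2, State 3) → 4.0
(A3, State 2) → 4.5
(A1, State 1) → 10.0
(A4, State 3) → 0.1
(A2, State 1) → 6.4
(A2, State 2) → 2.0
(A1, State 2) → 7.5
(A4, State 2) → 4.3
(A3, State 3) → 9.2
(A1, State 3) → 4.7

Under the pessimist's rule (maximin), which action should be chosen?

A1

Row minima: A1=4.7, A2=2.0, A3=2.3, A4=0.1
Best worst-case = 4.7 → A1.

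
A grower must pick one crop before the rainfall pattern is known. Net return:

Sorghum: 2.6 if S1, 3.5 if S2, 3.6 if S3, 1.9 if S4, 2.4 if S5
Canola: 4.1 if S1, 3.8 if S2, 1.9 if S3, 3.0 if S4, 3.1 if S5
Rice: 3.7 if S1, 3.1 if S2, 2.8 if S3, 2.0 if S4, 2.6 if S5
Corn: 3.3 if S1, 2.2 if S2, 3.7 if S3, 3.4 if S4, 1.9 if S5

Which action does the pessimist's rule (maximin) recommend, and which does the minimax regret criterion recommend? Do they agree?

Row minima: Sorghum=1.9, Canola=1.9, Rice=2.0, Corn=1.9
Best worst-case = 2.0 → Rice.
Column bests: S1=4.1, S2=3.8, S3=3.7, S4=3.4, S5=3.1.
Sorghum regrets: 1.5, 0.3, 0.1, 1.5, 0.7 → max 1.5
Canola regrets: 0.0, 0.0, 1.8, 0.4, 0.0 → max 1.8
Rice regrets: 0.4, 0.7, 0.9, 1.4, 0.5 → max 1.4
Corn regrets: 0.8, 1.6, 0.0, 0.0, 1.2 → max 1.6
Smallest max regret = 1.4 → Rice.

maximin → Rice; minimax regret → Rice (agree)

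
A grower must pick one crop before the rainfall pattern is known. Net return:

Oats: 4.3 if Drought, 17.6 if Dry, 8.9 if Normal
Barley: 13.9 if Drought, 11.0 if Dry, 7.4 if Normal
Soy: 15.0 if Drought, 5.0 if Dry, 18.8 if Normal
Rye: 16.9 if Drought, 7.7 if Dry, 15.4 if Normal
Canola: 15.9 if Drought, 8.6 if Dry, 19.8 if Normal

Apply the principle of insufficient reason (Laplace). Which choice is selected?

Canola

Row averages: Oats=154/15, Barley=323/30, Soy=194/15, Rye=40/3, Canola=443/30
Highest average = 443/30 → Canola.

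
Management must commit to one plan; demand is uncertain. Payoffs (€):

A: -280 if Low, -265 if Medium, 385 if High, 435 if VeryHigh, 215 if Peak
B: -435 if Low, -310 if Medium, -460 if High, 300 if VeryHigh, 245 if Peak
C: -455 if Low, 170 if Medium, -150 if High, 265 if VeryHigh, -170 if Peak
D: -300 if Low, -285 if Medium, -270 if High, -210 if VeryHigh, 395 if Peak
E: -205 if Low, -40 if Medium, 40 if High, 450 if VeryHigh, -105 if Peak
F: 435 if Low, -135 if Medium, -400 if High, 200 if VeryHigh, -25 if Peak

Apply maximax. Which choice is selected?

E

Row maxima: A=435, B=300, C=265, D=395, E=450, F=435
Best best-case = 450 → E.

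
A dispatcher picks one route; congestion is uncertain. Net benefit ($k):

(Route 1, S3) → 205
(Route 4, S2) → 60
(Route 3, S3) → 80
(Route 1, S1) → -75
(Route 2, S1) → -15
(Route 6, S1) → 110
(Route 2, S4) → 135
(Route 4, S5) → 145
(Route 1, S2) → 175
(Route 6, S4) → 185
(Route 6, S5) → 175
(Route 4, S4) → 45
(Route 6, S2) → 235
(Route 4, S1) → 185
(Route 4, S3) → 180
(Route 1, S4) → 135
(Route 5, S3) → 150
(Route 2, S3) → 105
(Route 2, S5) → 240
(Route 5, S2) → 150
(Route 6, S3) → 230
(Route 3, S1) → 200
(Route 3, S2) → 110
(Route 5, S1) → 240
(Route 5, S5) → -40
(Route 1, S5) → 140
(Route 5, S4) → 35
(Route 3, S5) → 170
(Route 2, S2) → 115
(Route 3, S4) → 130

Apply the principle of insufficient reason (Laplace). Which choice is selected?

Row averages: Route 1=116, Route 2=116, Route 3=138, Route 4=123, Route 5=107, Route 6=187
Highest average = 187 → Route 6.

Route 6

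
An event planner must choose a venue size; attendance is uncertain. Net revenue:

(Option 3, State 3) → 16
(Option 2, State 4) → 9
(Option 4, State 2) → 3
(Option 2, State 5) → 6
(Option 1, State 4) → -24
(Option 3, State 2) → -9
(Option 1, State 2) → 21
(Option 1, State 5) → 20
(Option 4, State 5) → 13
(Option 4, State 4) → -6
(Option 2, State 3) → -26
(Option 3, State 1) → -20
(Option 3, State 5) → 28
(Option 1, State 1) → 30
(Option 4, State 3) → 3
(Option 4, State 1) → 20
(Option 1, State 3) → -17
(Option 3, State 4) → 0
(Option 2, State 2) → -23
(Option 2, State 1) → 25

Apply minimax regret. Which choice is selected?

Column bests: State 1=30, State 2=21, State 3=16, State 4=9, State 5=28.
Option 1 regrets: 0, 0, 33, 33, 8 → max 33
Option 2 regrets: 5, 44, 42, 0, 22 → max 44
Option 3 regrets: 50, 30, 0, 9, 0 → max 50
Option 4 regrets: 10, 18, 13, 15, 15 → max 18
Smallest max regret = 18 → Option 4.

Option 4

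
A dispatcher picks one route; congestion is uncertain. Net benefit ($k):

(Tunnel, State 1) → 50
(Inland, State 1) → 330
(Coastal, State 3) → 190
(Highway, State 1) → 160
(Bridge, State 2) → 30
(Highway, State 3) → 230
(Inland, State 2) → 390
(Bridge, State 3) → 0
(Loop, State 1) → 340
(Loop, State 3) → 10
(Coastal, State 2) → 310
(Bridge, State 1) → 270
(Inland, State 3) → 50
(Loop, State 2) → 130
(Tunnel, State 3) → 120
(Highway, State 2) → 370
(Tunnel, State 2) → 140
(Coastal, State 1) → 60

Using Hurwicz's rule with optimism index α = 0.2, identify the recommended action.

Highway

Tunnel: 0.2·140 + 0.8·50 = 68
Loop: 0.2·340 + 0.8·10 = 76
Bridge: 0.2·270 + 0.8·0 = 54
Inland: 0.2·390 + 0.8·50 = 118
Coastal: 0.2·310 + 0.8·60 = 110
Highway: 0.2·370 + 0.8·160 = 202
Highest Hurwicz score = 202 → Highway.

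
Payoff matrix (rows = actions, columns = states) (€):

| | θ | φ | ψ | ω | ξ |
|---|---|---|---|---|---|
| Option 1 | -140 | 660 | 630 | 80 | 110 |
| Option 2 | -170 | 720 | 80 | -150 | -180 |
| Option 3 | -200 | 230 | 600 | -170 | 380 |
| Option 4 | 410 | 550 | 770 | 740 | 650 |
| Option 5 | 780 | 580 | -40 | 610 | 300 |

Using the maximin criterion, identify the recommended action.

Option 4

Row minima: Option 1=-140, Option 2=-180, Option 3=-200, Option 4=410, Option 5=-40
Best worst-case = 410 → Option 4.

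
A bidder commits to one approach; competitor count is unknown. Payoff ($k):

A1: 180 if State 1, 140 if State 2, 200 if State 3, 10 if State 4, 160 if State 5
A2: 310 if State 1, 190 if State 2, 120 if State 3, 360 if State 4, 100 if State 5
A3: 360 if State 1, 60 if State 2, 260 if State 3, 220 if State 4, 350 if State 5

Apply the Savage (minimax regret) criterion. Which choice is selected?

A3

Column bests: State 1=360, State 2=190, State 3=260, State 4=360, State 5=350.
A1 regrets: 180, 50, 60, 350, 190 → max 350
A2 regrets: 50, 0, 140, 0, 250 → max 250
A3 regrets: 0, 130, 0, 140, 0 → max 140
Smallest max regret = 140 → A3.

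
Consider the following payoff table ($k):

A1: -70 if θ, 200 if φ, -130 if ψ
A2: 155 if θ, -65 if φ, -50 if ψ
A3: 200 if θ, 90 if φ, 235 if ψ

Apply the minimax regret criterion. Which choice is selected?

Column bests: θ=200, φ=200, ψ=235.
A1 regrets: 270, 0, 365 → max 365
A2 regrets: 45, 265, 285 → max 285
A3 regrets: 0, 110, 0 → max 110
Smallest max regret = 110 → A3.

A3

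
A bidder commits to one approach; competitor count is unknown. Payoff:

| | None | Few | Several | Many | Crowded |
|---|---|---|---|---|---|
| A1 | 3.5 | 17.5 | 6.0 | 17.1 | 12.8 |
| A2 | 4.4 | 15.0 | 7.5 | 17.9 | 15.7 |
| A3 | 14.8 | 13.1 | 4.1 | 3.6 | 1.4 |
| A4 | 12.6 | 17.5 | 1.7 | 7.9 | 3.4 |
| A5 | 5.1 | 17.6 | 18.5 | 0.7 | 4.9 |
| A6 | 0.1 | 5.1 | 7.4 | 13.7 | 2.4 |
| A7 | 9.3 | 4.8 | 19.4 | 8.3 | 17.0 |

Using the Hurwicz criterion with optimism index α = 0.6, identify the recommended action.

A7

A1: 0.6·17.5 + 0.4·3.5 = 11.9
A2: 0.6·17.9 + 0.4·4.4 = 12.5
A3: 0.6·14.8 + 0.4·1.4 = 9.44
A4: 0.6·17.5 + 0.4·1.7 = 11.18
A5: 0.6·18.5 + 0.4·0.7 = 11.38
A6: 0.6·13.7 + 0.4·0.1 = 8.26
A7: 0.6·19.4 + 0.4·4.8 = 13.56
Highest Hurwicz score = 13.56 → A7.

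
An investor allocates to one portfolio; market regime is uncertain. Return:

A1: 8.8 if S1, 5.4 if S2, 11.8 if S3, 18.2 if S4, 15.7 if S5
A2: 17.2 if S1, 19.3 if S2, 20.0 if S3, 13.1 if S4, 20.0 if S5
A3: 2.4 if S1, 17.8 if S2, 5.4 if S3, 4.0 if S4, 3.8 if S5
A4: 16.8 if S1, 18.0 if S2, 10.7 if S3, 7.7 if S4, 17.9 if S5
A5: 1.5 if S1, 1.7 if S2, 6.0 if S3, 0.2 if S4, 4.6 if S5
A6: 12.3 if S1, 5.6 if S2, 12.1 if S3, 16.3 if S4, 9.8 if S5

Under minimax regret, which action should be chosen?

A2

Column bests: S1=17.2, S2=19.3, S3=20.0, S4=18.2, S5=20.0.
A1 regrets: 8.4, 13.9, 8.2, 0.0, 4.3 → max 13.9
A2 regrets: 0.0, 0.0, 0.0, 5.1, 0.0 → max 5.1
A3 regrets: 14.8, 1.5, 14.6, 14.2, 16.2 → max 16.2
A4 regrets: 0.4, 1.3, 9.3, 10.5, 2.1 → max 10.5
A5 regrets: 15.7, 17.6, 14.0, 18.0, 15.4 → max 18.0
A6 regrets: 4.9, 13.7, 7.9, 1.9, 10.2 → max 13.7
Smallest max regret = 5.1 → A2.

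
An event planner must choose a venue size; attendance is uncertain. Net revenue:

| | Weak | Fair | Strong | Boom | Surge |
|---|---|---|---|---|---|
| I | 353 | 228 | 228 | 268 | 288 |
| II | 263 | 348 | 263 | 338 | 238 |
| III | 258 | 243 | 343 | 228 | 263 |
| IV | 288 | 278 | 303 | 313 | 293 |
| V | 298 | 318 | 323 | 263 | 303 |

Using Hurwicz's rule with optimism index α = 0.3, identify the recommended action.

IV

I: 0.3·353 + 0.7·228 = 265.5
II: 0.3·348 + 0.7·238 = 271
III: 0.3·343 + 0.7·228 = 262.5
IV: 0.3·313 + 0.7·278 = 288.5
V: 0.3·323 + 0.7·263 = 281
Highest Hurwicz score = 288.5 → IV.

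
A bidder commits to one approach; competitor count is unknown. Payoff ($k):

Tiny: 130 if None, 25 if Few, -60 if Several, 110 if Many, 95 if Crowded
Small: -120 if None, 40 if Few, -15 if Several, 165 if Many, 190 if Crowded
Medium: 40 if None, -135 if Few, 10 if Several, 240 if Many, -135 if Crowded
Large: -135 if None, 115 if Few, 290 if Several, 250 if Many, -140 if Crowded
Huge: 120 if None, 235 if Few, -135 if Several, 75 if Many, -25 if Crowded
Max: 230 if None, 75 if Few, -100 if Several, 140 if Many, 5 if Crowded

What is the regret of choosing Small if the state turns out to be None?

350

Best payoff under None is 230.
Regret = 230 − (-120) = 350.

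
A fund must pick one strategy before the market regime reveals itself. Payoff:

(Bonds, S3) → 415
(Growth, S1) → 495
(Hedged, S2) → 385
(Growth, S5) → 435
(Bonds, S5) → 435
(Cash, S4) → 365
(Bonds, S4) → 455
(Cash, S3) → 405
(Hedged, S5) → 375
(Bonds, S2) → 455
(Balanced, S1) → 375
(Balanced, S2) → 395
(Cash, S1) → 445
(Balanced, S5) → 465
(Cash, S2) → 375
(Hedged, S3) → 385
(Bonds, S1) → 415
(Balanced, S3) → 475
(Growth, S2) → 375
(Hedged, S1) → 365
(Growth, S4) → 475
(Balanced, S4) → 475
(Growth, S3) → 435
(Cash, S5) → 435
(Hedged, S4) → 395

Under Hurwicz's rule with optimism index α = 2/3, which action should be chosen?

Growth

Growth: 2/3·495 + 1/3·375 = 455
Balanced: 2/3·475 + 1/3·375 = 1325/3
Hedged: 2/3·395 + 1/3·365 = 385
Cash: 2/3·445 + 1/3·365 = 1255/3
Bonds: 2/3·455 + 1/3·415 = 1325/3
Highest Hurwicz score = 455 → Growth.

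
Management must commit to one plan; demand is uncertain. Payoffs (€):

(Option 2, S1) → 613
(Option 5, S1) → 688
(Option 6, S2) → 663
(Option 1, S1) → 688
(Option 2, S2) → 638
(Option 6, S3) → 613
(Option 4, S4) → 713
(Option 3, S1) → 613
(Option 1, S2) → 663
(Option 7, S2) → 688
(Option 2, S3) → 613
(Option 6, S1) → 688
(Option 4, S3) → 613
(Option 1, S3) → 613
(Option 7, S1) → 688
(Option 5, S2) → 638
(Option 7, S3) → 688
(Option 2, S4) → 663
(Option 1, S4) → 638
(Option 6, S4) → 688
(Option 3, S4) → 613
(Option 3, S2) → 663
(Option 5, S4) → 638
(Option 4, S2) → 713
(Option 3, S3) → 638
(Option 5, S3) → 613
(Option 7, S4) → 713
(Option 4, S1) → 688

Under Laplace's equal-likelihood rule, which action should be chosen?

Row averages: Option 1=650.5, Option 2=631.75, Option 3=631.75, Option 4=681.75, Option 5=644.25, Option 6=663, Option 7=694.25
Highest average = 694.25 → Option 7.

Option 7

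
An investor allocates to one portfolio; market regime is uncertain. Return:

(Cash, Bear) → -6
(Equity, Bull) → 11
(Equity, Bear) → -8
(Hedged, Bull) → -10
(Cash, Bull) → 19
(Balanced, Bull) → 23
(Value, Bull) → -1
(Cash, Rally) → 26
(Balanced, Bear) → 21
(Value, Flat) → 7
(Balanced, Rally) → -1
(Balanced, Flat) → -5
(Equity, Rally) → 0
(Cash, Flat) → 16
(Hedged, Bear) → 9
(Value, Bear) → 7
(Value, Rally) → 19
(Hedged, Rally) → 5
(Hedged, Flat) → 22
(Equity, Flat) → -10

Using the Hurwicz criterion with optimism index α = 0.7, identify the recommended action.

Cash

Cash: 0.7·26 + 0.3·(-6) = 16.4
Value: 0.7·19 + 0.3·(-1) = 13
Equity: 0.7·11 + 0.3·(-10) = 4.7
Hedged: 0.7·22 + 0.3·(-10) = 12.4
Balanced: 0.7·23 + 0.3·(-5) = 14.6
Highest Hurwicz score = 16.4 → Cash.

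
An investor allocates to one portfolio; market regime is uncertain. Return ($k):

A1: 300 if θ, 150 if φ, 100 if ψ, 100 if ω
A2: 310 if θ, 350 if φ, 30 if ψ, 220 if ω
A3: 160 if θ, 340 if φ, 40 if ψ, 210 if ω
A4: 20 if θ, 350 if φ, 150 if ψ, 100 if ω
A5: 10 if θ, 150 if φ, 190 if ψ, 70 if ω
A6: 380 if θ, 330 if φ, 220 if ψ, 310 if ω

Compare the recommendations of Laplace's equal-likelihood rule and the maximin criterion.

Row averages: A1=162.5, A2=227.5, A3=187.5, A4=155, A5=105, A6=310
Highest average = 310 → A6.
Row minima: A1=100, A2=30, A3=40, A4=20, A5=10, A6=220
Best worst-case = 220 → A6.

laplace → A6; maximin → A6 (agree)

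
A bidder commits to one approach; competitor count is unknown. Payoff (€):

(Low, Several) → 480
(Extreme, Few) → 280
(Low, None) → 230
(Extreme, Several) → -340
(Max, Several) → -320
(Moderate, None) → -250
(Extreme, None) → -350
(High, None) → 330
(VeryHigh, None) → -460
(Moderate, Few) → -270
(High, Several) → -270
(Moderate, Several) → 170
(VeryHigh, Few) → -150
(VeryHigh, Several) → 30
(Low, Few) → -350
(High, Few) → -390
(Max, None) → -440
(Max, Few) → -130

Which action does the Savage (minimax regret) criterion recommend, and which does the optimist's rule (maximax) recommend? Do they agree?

Column bests: None=330, Few=280, Several=480.
Low regrets: 100, 630, 0 → max 630
Moderate regrets: 580, 550, 310 → max 580
High regrets: 0, 670, 750 → max 750
VeryHigh regrets: 790, 430, 450 → max 790
Extreme regrets: 680, 0, 820 → max 820
Max regrets: 770, 410, 800 → max 800
Smallest max regret = 580 → Moderate.
Row maxima: Low=480, Moderate=170, High=330, VeryHigh=30, Extreme=280, Max=-130
Best best-case = 480 → Low.

minimax regret → Moderate; maximax → Low (disagree)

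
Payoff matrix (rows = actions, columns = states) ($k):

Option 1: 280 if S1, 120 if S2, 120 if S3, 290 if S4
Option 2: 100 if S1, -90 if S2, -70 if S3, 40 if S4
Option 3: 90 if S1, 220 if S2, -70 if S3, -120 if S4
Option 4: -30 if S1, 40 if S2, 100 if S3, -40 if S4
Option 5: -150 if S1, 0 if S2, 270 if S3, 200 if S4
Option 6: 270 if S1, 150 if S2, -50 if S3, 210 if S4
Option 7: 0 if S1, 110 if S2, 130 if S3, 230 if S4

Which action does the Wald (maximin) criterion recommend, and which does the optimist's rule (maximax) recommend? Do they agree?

Row minima: Option 1=120, Option 2=-90, Option 3=-120, Option 4=-40, Option 5=-150, Option 6=-50, Option 7=0
Best worst-case = 120 → Option 1.
Row maxima: Option 1=290, Option 2=100, Option 3=220, Option 4=100, Option 5=270, Option 6=270, Option 7=230
Best best-case = 290 → Option 1.

maximin → Option 1; maximax → Option 1 (agree)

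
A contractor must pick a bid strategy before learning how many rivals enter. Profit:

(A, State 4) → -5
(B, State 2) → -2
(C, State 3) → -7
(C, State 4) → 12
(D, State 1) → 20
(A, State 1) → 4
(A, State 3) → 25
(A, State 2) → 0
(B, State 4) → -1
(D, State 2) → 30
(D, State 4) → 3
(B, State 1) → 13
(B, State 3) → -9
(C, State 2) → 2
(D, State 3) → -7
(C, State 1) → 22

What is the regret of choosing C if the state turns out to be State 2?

Best payoff under State 2 is 30.
Regret = 30 − 2 = 28.

28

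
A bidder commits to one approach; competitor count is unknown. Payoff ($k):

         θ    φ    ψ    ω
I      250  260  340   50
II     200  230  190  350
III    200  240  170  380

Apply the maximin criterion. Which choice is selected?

II

Row minima: I=50, II=190, III=170
Best worst-case = 190 → II.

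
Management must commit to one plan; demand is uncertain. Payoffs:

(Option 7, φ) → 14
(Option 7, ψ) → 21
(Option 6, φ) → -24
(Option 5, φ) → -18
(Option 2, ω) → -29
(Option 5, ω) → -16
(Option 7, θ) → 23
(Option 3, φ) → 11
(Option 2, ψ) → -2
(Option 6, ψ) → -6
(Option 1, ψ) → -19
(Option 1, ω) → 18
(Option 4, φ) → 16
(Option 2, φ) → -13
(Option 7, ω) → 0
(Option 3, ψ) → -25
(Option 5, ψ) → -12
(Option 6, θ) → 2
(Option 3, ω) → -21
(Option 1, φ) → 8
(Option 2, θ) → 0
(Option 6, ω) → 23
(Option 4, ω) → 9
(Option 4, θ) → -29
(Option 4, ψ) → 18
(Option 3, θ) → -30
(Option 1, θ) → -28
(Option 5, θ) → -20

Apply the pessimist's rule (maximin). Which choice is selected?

Option 7

Row minima: Option 1=-28, Option 2=-29, Option 3=-30, Option 4=-29, Option 5=-20, Option 6=-24, Option 7=0
Best worst-case = 0 → Option 7.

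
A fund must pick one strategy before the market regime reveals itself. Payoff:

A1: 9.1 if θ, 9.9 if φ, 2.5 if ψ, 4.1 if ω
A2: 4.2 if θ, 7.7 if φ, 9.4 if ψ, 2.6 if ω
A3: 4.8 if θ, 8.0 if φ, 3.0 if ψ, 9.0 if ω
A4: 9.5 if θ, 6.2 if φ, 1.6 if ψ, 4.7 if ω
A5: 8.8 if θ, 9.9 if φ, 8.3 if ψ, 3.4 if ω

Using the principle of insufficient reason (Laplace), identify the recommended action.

Row averages: A1=6.4, A2=5.975, A3=6.2, A4=5.5, A5=7.6
Highest average = 7.6 → A5.

A5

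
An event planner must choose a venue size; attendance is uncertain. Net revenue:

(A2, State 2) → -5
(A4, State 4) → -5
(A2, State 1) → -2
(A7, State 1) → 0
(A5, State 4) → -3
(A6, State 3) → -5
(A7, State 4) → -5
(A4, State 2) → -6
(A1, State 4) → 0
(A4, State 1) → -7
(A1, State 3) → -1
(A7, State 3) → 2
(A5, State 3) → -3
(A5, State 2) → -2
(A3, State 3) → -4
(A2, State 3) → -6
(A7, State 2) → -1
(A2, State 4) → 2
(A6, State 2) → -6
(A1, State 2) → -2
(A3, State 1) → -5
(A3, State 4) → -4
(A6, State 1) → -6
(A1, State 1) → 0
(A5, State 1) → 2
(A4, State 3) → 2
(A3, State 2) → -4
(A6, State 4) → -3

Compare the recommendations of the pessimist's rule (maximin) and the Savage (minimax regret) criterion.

Row minima: A1=-2, A2=-6, A3=-5, A4=-7, A5=-3, A6=-6, A7=-5
Best worst-case = -2 → A1.
Column bests: State 1=2, State 2=-1, State 3=2, State 4=2.
A1 regrets: 2, 1, 3, 2 → max 3
A2 regrets: 4, 4, 8, 0 → max 8
A3 regrets: 7, 3, 6, 6 → max 7
A4 regrets: 9, 5, 0, 7 → max 9
A5 regrets: 0, 1, 5, 5 → max 5
A6 regrets: 8, 5, 7, 5 → max 8
A7 regrets: 2, 0, 0, 7 → max 7
Smallest max regret = 3 → A1.

maximin → A1; minimax regret → A1 (agree)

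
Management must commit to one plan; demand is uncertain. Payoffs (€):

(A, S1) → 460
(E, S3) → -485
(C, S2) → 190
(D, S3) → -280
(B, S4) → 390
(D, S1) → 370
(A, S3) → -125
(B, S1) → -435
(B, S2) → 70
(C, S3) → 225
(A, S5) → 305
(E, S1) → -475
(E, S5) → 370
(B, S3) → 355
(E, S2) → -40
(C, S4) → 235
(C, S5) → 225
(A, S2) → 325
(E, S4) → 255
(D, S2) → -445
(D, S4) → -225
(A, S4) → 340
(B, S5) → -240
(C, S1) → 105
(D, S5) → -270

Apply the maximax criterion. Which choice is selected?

A

Row maxima: A=460, B=390, C=235, D=370, E=370
Best best-case = 460 → A.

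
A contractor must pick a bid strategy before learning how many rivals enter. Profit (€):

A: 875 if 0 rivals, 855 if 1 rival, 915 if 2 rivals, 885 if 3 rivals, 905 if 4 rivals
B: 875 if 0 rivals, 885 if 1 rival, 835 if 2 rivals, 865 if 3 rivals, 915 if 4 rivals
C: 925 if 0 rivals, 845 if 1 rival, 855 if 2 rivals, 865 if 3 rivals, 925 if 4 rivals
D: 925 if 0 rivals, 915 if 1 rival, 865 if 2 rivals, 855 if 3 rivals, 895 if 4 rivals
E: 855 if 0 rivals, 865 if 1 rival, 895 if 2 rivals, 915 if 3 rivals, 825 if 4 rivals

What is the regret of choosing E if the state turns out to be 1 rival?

Best payoff under 1 rival is 915.
Regret = 915 − 865 = 50.

50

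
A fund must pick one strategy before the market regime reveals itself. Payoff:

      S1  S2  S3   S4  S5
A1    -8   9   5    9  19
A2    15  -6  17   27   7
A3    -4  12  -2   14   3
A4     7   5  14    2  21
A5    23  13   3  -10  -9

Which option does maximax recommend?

A2

Row maxima: A1=19, A2=27, A3=14, A4=21, A5=23
Best best-case = 27 → A2.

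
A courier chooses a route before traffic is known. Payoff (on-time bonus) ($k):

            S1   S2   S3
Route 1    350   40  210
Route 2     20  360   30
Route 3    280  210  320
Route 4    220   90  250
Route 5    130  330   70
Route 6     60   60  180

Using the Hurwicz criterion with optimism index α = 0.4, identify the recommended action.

Route 3

Route 1: 0.4·350 + 0.6·40 = 164
Route 2: 0.4·360 + 0.6·20 = 156
Route 3: 0.4·320 + 0.6·210 = 254
Route 4: 0.4·250 + 0.6·90 = 154
Route 5: 0.4·330 + 0.6·70 = 174
Route 6: 0.4·180 + 0.6·60 = 108
Highest Hurwicz score = 254 → Route 3.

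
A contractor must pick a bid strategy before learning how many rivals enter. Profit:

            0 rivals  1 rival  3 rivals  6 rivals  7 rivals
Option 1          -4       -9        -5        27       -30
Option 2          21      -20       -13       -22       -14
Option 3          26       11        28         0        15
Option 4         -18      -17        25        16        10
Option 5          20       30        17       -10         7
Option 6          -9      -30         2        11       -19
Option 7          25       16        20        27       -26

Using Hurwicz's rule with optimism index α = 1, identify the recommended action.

Option 5

Option 1: 1·27 + 0·(-30) = 27
Option 2: 1·21 + 0·(-22) = 21
Option 3: 1·28 + 0·0 = 28
Option 4: 1·25 + 0·(-18) = 25
Option 5: 1·30 + 0·(-10) = 30
Option 6: 1·11 + 0·(-30) = 11
Option 7: 1·27 + 0·(-26) = 27
Highest Hurwicz score = 30 → Option 5.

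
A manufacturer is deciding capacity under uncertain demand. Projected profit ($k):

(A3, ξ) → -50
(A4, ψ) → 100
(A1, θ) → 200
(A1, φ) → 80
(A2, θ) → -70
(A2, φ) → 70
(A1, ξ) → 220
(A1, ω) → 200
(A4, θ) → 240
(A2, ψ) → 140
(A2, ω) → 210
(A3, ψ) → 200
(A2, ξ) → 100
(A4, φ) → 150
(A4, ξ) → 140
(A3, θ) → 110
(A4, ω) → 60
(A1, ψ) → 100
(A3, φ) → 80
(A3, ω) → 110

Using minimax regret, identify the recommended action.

Column bests: θ=240, φ=150, ψ=200, ω=210, ξ=220.
A1 regrets: 40, 70, 100, 10, 0 → max 100
A2 regrets: 310, 80, 60, 0, 120 → max 310
A3 regrets: 130, 70, 0, 100, 270 → max 270
A4 regrets: 0, 0, 100, 150, 80 → max 150
Smallest max regret = 100 → A1.

A1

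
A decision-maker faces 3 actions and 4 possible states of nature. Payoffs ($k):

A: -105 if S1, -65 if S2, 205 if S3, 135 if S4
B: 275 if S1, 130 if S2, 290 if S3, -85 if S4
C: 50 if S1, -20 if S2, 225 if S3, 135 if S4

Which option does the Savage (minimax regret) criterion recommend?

B

Column bests: S1=275, S2=130, S3=290, S4=135.
A regrets: 380, 195, 85, 0 → max 380
B regrets: 0, 0, 0, 220 → max 220
C regrets: 225, 150, 65, 0 → max 225
Smallest max regret = 220 → B.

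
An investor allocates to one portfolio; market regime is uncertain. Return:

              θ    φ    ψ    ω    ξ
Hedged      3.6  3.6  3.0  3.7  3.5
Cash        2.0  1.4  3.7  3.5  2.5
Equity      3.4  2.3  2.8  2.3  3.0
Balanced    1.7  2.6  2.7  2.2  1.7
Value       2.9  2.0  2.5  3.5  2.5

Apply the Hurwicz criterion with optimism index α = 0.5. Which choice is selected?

Hedged: 0.5·3.7 + 0.5·3.0 = 3.35
Cash: 0.5·3.7 + 0.5·1.4 = 2.55
Equity: 0.5·3.4 + 0.5·2.3 = 2.85
Balanced: 0.5·2.7 + 0.5·1.7 = 2.2
Value: 0.5·3.5 + 0.5·2.0 = 2.75
Highest Hurwicz score = 3.35 → Hedged.

Hedged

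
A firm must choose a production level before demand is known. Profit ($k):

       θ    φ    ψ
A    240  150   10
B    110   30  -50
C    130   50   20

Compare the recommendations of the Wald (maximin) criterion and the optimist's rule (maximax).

maximin → C; maximax → A (disagree)

Row minima: A=10, B=-50, C=20
Best worst-case = 20 → C.
Row maxima: A=240, B=110, C=130
Best best-case = 240 → A.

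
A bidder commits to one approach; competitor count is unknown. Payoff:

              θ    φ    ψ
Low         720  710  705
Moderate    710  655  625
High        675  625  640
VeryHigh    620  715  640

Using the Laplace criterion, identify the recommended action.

Row averages: Low=2135/3, Moderate=1990/3, High=1940/3, VeryHigh=1975/3
Highest average = 2135/3 → Low.

Low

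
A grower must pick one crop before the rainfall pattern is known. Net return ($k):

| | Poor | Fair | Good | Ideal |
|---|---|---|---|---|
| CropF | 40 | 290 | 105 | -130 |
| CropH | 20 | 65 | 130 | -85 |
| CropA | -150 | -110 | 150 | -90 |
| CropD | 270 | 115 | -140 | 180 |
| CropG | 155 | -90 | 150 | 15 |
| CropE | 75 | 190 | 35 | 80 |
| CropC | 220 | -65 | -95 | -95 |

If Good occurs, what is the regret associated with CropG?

0

Best payoff under Good is 150.
Regret = 150 − 150 = 0.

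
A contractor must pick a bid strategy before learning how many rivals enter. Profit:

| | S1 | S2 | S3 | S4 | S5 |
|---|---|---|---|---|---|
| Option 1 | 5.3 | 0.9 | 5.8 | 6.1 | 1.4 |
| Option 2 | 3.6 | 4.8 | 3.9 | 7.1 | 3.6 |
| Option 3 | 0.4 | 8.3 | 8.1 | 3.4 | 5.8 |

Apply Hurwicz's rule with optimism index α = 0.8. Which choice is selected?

Option 1: 0.8·6.1 + 0.2·0.9 = 5.06
Option 2: 0.8·7.1 + 0.2·3.6 = 6.4
Option 3: 0.8·8.3 + 0.2·0.4 = 6.72
Highest Hurwicz score = 6.72 → Option 3.

Option 3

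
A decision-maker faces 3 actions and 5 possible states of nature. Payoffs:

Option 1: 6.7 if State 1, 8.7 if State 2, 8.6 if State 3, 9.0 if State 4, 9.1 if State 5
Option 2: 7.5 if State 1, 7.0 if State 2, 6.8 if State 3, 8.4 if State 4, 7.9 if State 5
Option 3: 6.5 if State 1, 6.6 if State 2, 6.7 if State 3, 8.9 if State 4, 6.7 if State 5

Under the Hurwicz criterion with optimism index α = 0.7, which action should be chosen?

Option 1: 0.7·9.1 + 0.3·6.7 = 8.38
Option 2: 0.7·8.4 + 0.3·6.8 = 7.92
Option 3: 0.7·8.9 + 0.3·6.5 = 8.18
Highest Hurwicz score = 8.38 → Option 1.

Option 1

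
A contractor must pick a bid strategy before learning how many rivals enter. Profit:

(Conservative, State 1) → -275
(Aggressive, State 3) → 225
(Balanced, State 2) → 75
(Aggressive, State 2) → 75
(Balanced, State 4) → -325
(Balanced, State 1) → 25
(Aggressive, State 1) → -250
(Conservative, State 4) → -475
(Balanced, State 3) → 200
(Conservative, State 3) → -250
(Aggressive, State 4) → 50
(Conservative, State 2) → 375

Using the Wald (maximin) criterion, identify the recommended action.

Row minima: Conservative=-475, Balanced=-325, Aggressive=-250
Best worst-case = -250 → Aggressive.

Aggressive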